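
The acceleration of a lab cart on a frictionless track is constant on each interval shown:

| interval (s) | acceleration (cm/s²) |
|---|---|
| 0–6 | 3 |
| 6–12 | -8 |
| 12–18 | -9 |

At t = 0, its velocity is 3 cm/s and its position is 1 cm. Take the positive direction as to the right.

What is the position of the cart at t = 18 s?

On each constant-a segment, Δv = aΔt and Δx = v₀Δt + ½aΔt²; chain segment to segment.
0–6 s: v starts 3 cm/s; Δx = 3·6 + ½·3·6² = 72 cm; v ends 21 cm/s.
6–12 s: v starts 21 cm/s; Δx = 21·6 + ½·-8·6² = -18 cm; v ends -27 cm/s.
12–18 s: v starts -27 cm/s; Δx = -27·6 + ½·-9·6² = -324 cm; v ends -81 cm/s.
x(18) = 1 + Σ Δx = -269 cm.

-269 cm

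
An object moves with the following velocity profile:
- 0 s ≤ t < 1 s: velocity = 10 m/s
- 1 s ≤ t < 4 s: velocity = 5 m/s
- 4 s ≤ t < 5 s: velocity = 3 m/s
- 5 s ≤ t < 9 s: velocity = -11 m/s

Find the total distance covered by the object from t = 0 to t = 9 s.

Distance (not displacement) is the total path length: add the absolute areas under v-t.
0–1 s: |10| × 1 = 10 m
1–4 s: |5| × 3 = 15 m
4–5 s: |3| × 1 = 3 m
5–9 s: |-11| × 4 = 44 m
Total distance = 72 m

72 m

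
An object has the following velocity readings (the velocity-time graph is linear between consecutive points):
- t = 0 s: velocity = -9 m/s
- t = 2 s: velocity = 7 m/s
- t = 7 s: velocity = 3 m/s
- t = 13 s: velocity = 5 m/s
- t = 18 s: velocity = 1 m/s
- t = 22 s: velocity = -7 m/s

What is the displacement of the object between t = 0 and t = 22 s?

50 m

Displacement is the signed area under the v-t curve.
0–2 s: ½(-9 + 7)(2) = -2 m
2–7 s: ½(7 + 3)(5) = 25 m
7–13 s: ½(3 + 5)(6) = 24 m
13–18 s: ½(5 + 1)(5) = 15 m
18–22 s: ½(1 + -7)(4) = -12 m
Net displacement = 50 m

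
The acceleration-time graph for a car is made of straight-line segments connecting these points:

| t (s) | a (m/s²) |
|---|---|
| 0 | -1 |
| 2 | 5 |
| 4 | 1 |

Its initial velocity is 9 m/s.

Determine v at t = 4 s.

Δv equals the area under the a-t graph; then v = v₀ + Δv.
0–2 s: ½(-1 + 5)(2) = 4 m/s
2–4 s: ½(5 + 1)(2) = 6 m/s
Δv = 10 m/s, so v(4) = 9 + (10) = 19 m/s.

19 m/s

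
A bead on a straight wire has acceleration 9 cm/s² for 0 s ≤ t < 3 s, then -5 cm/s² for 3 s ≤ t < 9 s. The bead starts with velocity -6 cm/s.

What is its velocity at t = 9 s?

-9 cm/s

Δv equals the area under the a-t graph; then v = v₀ + Δv.
0–3 s: 9 × 3 = 27 cm/s
3–9 s: -5 × 6 = -30 cm/s
Δv = -3 cm/s, so v(9) = -6 + (-3) = -9 cm/s.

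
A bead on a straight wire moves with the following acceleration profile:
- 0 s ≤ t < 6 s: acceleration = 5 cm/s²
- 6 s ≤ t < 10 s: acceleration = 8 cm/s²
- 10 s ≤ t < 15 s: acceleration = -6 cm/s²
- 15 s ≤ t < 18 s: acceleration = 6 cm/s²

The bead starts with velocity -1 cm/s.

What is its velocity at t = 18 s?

Δv equals the area under the a-t graph; then v = v₀ + Δv.
0–6 s: 5 × 6 = 30 cm/s
6–10 s: 8 × 4 = 32 cm/s
10–15 s: -6 × 5 = -30 cm/s
15–18 s: 6 × 3 = 18 cm/s
Δv = 50 cm/s, so v(18) = -1 + (50) = 49 cm/s.

49 cm/s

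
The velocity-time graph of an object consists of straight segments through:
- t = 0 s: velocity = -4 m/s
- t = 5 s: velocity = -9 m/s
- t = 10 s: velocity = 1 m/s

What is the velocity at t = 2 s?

-6 m/s

On 0–5 s the graph is linear from -4 to -9 m/s: v(2) = -4 + (-9 − -4)·(2 − 0)/(5 − 0) = -6 m/s.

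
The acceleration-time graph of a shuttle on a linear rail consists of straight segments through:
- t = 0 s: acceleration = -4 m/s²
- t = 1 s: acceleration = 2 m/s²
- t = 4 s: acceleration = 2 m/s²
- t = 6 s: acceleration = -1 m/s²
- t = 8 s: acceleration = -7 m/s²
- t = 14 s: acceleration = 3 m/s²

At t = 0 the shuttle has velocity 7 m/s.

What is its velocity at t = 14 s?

-7 m/s

Δv equals the area under the a-t graph; then v = v₀ + Δv.
0–1 s: ½(-4 + 2)(1) = -1 m/s
1–4 s: 2 × 3 = 6 m/s
4–6 s: ½(2 + -1)(2) = 1 m/s
6–8 s: ½(-1 + -7)(2) = -8 m/s
8–14 s: ½(-7 + 3)(6) = -12 m/s
Δv = -14 m/s, so v(14) = 7 + (-14) = -7 m/s.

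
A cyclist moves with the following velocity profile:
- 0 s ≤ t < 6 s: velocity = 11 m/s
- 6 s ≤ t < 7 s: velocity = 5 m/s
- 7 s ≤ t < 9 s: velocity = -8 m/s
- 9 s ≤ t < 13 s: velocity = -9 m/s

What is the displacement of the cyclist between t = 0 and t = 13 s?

19 m

Net displacement equals the area under the velocity-time graph (areas below the axis count negative).
0–6 s: 11 × 6 = 66 m
6–7 s: 5 × 1 = 5 m
7–9 s: -8 × 2 = -16 m
9–13 s: -9 × 4 = -36 m
Net displacement = 19 m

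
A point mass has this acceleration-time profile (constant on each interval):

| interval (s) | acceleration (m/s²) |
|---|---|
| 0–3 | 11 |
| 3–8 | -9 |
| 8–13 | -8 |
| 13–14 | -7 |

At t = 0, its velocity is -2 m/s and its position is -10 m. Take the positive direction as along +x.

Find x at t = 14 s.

On each constant-a segment, Δv = aΔt and Δx = v₀Δt + ½aΔt²; chain segment to segment.
0–3 s: v starts -2 m/s; Δx = -2·3 + ½·11·3² = 43.5 m; v ends 31 m/s.
3–8 s: v starts 31 m/s; Δx = 31·5 + ½·-9·5² = 42.5 m; v ends -14 m/s.
8–13 s: v starts -14 m/s; Δx = -14·5 + ½·-8·5² = -170 m; v ends -54 m/s.
13–14 s: v starts -54 m/s; Δx = -54·1 + ½·-7·1² = -57.5 m; v ends -61 m/s.
x(14) = -10 + Σ Δx = -151.5 m.

-151.5 m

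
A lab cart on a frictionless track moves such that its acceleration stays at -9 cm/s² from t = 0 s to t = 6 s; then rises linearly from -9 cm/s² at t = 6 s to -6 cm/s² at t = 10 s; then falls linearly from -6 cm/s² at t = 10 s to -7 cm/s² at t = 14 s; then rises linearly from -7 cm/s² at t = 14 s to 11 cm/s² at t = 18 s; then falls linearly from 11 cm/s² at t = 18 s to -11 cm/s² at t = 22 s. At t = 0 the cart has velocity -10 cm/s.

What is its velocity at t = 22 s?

-112 cm/s

Δv equals the area under the a-t graph; then v = v₀ + Δv.
0–6 s: -9 × 6 = -54 cm/s
6–10 s: ½(-9 + -6)(4) = -30 cm/s
10–14 s: ½(-6 + -7)(4) = -26 cm/s
14–18 s: ½(-7 + 11)(4) = 8 cm/s
18–22 s: ½(11 + -11)(4) = 0 cm/s
Δv = -102 cm/s, so v(22) = -10 + (-102) = -112 cm/s.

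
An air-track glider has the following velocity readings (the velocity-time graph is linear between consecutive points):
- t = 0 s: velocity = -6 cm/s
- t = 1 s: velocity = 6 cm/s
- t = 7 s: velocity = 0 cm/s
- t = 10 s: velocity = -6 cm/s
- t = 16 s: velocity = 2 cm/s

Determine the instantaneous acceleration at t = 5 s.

-1 cm/s²

Acceleration is the slope of the v-t graph on 1–7 s: (0 − 6)/(7 − 1) = -1 cm/s².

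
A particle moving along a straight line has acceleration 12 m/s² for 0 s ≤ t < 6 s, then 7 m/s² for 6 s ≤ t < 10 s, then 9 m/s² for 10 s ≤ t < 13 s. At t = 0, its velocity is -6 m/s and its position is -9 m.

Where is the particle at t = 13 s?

On each constant-a segment, Δv = aΔt and Δx = v₀Δt + ½aΔt²; chain segment to segment.
0–6 s: v starts -6 m/s; Δx = -6·6 + ½·12·6² = 180 m; v ends 66 m/s.
6–10 s: v starts 66 m/s; Δx = 66·4 + ½·7·4² = 320 m; v ends 94 m/s.
10–13 s: v starts 94 m/s; Δx = 94·3 + ½·9·3² = 322.5 m; v ends 121 m/s.
x(13) = -9 + Σ Δx = 813.5 m.

813.5 m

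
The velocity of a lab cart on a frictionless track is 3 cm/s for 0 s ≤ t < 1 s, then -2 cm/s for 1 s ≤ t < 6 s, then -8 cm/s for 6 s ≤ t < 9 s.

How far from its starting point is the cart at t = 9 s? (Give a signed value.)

-31 cm

Displacement is the signed area under the v-t curve.
0–1 s: 3 × 1 = 3 cm
1–6 s: -2 × 5 = -10 cm
6–9 s: -8 × 3 = -24 cm
Net displacement = -31 cm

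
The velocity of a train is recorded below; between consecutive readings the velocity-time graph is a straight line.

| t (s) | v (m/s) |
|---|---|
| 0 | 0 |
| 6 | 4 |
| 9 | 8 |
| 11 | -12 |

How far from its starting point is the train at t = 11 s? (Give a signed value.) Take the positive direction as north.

26 m

Displacement is the signed area under the v-t curve.
0–6 s: ½(0 + 4)(6) = 12 m
6–9 s: ½(4 + 8)(3) = 18 m
9–11 s: ½(8 + -12)(2) = -4 m
Net displacement = 26 m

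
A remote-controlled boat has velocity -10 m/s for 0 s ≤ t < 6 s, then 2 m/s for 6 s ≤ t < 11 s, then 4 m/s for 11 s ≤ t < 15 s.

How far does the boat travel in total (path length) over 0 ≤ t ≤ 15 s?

Distance (not displacement) is the total path length: add the absolute areas under v-t.
0–6 s: |-10| × 6 = 60 m
6–11 s: |2| × 5 = 10 m
11–15 s: |4| × 4 = 16 m
Total distance = 86 m

86 m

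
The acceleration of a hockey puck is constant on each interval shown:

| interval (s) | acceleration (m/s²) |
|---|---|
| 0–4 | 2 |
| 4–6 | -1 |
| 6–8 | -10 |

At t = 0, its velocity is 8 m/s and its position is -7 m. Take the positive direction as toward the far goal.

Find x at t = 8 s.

On each constant-a segment, Δv = aΔt and Δx = v₀Δt + ½aΔt²; chain segment to segment.
0–4 s: v starts 8 m/s; Δx = 8·4 + ½·2·4² = 48 m; v ends 16 m/s.
4–6 s: v starts 16 m/s; Δx = 16·2 + ½·-1·2² = 30 m; v ends 14 m/s.
6–8 s: v starts 14 m/s; Δx = 14·2 + ½·-10·2² = 8 m; v ends -6 m/s.
x(8) = -7 + Σ Δx = 79 m.

79 m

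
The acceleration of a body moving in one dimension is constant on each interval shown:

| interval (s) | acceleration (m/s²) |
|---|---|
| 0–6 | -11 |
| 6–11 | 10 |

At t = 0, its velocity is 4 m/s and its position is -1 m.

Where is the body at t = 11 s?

-360 m

On each constant-a segment, Δv = aΔt and Δx = v₀Δt + ½aΔt²; chain segment to segment.
0–6 s: v starts 4 m/s; Δx = 4·6 + ½·-11·6² = -174 m; v ends -62 m/s.
6–11 s: v starts -62 m/s; Δx = -62·5 + ½·10·5² = -185 m; v ends -12 m/s.
x(11) = -1 + Σ Δx = -360 m.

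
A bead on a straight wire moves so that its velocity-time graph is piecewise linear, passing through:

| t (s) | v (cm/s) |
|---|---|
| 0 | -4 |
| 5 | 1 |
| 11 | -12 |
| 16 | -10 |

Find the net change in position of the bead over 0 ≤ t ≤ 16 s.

Net displacement equals the area under the velocity-time graph (areas below the axis count negative).
0–5 s: ½(-4 + 1)(5) = -7.5 cm
5–11 s: ½(1 + -12)(6) = -33 cm
11–16 s: ½(-12 + -10)(5) = -55 cm
Net displacement = -95.5 cm

-95.5 cm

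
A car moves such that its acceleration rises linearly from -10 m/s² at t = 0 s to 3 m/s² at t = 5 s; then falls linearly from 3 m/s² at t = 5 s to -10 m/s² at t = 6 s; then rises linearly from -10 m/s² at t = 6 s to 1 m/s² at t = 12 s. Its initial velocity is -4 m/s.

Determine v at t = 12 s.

-52 m/s

Δv equals the area under the a-t graph; then v = v₀ + Δv.
0–5 s: ½(-10 + 3)(5) = -17.5 m/s
5–6 s: ½(3 + -10)(1) = -3.5 m/s
6–12 s: ½(-10 + 1)(6) = -27 m/s
Δv = -48 m/s, so v(12) = -4 + (-48) = -52 m/s.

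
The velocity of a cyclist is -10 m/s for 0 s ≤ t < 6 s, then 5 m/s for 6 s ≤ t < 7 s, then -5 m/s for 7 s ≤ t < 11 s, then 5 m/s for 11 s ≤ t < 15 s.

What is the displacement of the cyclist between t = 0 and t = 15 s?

Net displacement equals the area under the velocity-time graph (areas below the axis count negative).
0–6 s: -10 × 6 = -60 m
6–7 s: 5 × 1 = 5 m
7–11 s: -5 × 4 = -20 m
11–15 s: 5 × 4 = 20 m
Net displacement = -55 m

-55 m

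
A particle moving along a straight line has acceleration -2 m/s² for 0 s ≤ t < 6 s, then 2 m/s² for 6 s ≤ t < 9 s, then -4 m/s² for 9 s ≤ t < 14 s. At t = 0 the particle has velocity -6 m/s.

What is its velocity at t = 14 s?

Δv equals the area under the a-t graph; then v = v₀ + Δv.
0–6 s: -2 × 6 = -12 m/s
6–9 s: 2 × 3 = 6 m/s
9–14 s: -4 × 5 = -20 m/s
Δv = -26 m/s, so v(14) = -6 + (-26) = -32 m/s.

-32 m/s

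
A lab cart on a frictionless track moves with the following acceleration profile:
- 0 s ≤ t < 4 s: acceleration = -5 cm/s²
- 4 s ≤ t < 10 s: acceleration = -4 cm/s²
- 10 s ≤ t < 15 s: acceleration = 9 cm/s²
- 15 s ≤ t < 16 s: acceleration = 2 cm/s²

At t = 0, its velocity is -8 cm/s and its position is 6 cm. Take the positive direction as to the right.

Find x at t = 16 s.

On each constant-a segment, Δv = aΔt and Δx = v₀Δt + ½aΔt²; chain segment to segment.
0–4 s: v starts -8 cm/s; Δx = -8·4 + ½·-5·4² = -72 cm; v ends -28 cm/s.
4–10 s: v starts -28 cm/s; Δx = -28·6 + ½·-4·6² = -240 cm; v ends -52 cm/s.
10–15 s: v starts -52 cm/s; Δx = -52·5 + ½·9·5² = -147.5 cm; v ends -7 cm/s.
15–16 s: v starts -7 cm/s; Δx = -7·1 + ½·2·1² = -6 cm; v ends -5 cm/s.
x(16) = 6 + Σ Δx = -459.5 cm.

-459.5 cm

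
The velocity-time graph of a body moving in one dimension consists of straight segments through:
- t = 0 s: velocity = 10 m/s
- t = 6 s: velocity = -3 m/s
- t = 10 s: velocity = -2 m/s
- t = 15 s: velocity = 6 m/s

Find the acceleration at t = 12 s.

1.6 m/s²

Acceleration is the slope of the v-t graph on 10–15 s: (6 − -2)/(15 − 10) = 1.6 m/s².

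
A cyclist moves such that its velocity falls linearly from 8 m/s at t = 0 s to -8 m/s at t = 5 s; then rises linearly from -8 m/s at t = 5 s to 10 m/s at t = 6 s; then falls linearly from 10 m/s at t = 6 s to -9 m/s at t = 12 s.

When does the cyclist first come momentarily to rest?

t = 2.5 s

v changes sign on 0–5 s (from 8 to -8); the graph is linear there, so v = 0 at t = 0 + (-8)·(5 − 0)/(-8 − 8) = 2.5 s.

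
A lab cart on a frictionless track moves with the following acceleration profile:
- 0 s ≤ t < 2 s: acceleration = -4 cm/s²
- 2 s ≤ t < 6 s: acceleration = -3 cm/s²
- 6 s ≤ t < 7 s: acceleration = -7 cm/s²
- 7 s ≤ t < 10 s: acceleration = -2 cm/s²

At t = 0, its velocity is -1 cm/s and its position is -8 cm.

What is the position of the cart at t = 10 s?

-195.5 cm

On each constant-a segment, Δv = aΔt and Δx = v₀Δt + ½aΔt²; chain segment to segment.
0–2 s: v starts -1 cm/s; Δx = -1·2 + ½·-4·2² = -10 cm; v ends -9 cm/s.
2–6 s: v starts -9 cm/s; Δx = -9·4 + ½·-3·4² = -60 cm; v ends -21 cm/s.
6–7 s: v starts -21 cm/s; Δx = -21·1 + ½·-7·1² = -24.5 cm; v ends -28 cm/s.
7–10 s: v starts -28 cm/s; Δx = -28·3 + ½·-2·3² = -93 cm; v ends -34 cm/s.
x(10) = -8 + Σ Δx = -195.5 cm.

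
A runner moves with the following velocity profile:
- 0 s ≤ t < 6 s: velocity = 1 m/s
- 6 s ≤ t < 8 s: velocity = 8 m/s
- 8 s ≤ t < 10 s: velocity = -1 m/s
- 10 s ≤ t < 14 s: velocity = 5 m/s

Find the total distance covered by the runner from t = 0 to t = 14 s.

44 m

Distance (not displacement) is the total path length: add the absolute areas under v-t.
0–6 s: |1| × 6 = 6 m
6–8 s: |8| × 2 = 16 m
8–10 s: |-1| × 2 = 2 m
10–14 s: |5| × 4 = 20 m
Total distance = 44 m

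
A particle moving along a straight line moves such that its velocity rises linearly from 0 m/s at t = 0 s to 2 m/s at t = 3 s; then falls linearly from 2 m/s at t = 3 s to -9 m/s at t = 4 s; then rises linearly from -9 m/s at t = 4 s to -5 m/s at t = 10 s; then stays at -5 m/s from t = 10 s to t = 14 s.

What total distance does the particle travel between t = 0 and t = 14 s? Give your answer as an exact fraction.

Total distance travelled is ∫|v| dt — sum the magnitudes of each area piece.
0–3 s: |½(0 + 2)(3)| = 3 m
3–4 s: v = 0 at t = 35/11 s; triangle areas 2/11 + 81/22 = 85/22 m
4–10 s: |½(-9 + -5)(6)| = 42 m
10–14 s: |-5| × 4 = 20 m
Total distance = 1515/22 m

1515/22 m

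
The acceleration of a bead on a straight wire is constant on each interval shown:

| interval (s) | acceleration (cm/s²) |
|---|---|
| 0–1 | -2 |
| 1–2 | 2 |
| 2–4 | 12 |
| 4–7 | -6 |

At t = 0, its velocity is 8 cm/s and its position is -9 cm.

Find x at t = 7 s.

114 cm

On each constant-a segment, Δv = aΔt and Δx = v₀Δt + ½aΔt²; chain segment to segment.
0–1 s: v starts 8 cm/s; Δx = 8·1 + ½·-2·1² = 7 cm; v ends 6 cm/s.
1–2 s: v starts 6 cm/s; Δx = 6·1 + ½·2·1² = 7 cm; v ends 8 cm/s.
2–4 s: v starts 8 cm/s; Δx = 8·2 + ½·12·2² = 40 cm; v ends 32 cm/s.
4–7 s: v starts 32 cm/s; Δx = 32·3 + ½·-6·3² = 69 cm; v ends 14 cm/s.
x(7) = -9 + Σ Δx = 114 cm.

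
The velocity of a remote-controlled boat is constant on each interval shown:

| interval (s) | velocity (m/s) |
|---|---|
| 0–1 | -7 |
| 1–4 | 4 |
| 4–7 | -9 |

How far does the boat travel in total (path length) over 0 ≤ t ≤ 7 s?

46 m

Total distance travelled is ∫|v| dt — sum the magnitudes of each area piece.
0–1 s: |-7| × 1 = 7 m
1–4 s: |4| × 3 = 12 m
4–7 s: |-9| × 3 = 27 m
Total distance = 46 m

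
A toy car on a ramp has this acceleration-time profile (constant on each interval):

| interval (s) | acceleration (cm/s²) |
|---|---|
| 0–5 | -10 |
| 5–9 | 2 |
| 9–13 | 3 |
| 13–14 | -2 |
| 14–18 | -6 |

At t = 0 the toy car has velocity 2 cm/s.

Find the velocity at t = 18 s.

-54 cm/s

Δv equals the area under the a-t graph; then v = v₀ + Δv.
0–5 s: -10 × 5 = -50 cm/s
5–9 s: 2 × 4 = 8 cm/s
9–13 s: 3 × 4 = 12 cm/s
13–14 s: -2 × 1 = -2 cm/s
14–18 s: -6 × 4 = -24 cm/s
Δv = -56 cm/s, so v(18) = 2 + (-56) = -54 cm/s.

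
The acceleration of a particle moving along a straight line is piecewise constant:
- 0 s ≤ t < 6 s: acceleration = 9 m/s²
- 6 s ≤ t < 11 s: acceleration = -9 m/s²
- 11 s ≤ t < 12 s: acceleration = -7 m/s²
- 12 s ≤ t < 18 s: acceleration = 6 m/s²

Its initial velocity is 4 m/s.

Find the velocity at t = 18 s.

42 m/s

Δv equals the area under the a-t graph; then v = v₀ + Δv.
0–6 s: 9 × 6 = 54 m/s
6–11 s: -9 × 5 = -45 m/s
11–12 s: -7 × 1 = -7 m/s
12–18 s: 6 × 6 = 36 m/s
Δv = 38 m/s, so v(18) = 4 + (38) = 42 m/s.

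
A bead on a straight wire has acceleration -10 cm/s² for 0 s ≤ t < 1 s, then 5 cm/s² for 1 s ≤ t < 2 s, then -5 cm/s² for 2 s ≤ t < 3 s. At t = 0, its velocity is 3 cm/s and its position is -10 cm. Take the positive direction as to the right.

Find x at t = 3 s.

On each constant-a segment, Δv = aΔt and Δx = v₀Δt + ½aΔt²; chain segment to segment.
0–1 s: v starts 3 cm/s; Δx = 3·1 + ½·-10·1² = -2 cm; v ends -7 cm/s.
1–2 s: v starts -7 cm/s; Δx = -7·1 + ½·5·1² = -4.5 cm; v ends -2 cm/s.
2–3 s: v starts -2 cm/s; Δx = -2·1 + ½·-5·1² = -4.5 cm; v ends -7 cm/s.
x(3) = -10 + Σ Δx = -21 cm.

-21 cm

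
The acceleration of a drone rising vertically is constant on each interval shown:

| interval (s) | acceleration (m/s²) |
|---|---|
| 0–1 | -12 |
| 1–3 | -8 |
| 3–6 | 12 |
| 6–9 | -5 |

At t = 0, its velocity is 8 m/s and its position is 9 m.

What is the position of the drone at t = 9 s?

6.5 m

On each constant-a segment, Δv = aΔt and Δx = v₀Δt + ½aΔt²; chain segment to segment.
0–1 s: v starts 8 m/s; Δx = 8·1 + ½·-12·1² = 2 m; v ends -4 m/s.
1–3 s: v starts -4 m/s; Δx = -4·2 + ½·-8·2² = -24 m; v ends -20 m/s.
3–6 s: v starts -20 m/s; Δx = -20·3 + ½·12·3² = -6 m; v ends 16 m/s.
6–9 s: v starts 16 m/s; Δx = 16·3 + ½·-5·3² = 25.5 m; v ends 1 m/s.
x(9) = 9 + Σ Δx = 6.5 m.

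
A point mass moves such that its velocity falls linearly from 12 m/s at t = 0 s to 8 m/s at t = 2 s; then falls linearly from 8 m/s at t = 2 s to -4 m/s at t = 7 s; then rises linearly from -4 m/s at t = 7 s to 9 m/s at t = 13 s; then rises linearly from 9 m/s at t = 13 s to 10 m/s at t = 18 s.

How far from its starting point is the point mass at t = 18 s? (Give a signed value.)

92.5 m

Net displacement equals the area under the velocity-time graph (areas below the axis count negative).
0–2 s: ½(12 + 8)(2) = 20 m
2–7 s: ½(8 + -4)(5) = 10 m
7–13 s: ½(-4 + 9)(6) = 15 m
13–18 s: ½(9 + 10)(5) = 47.5 m
Net displacement = 92.5 m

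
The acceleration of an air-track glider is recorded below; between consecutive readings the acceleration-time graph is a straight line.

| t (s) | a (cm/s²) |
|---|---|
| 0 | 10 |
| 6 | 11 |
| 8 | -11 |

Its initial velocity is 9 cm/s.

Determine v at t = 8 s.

72 cm/s

Δv equals the area under the a-t graph; then v = v₀ + Δv.
0–6 s: ½(10 + 11)(6) = 63 cm/s
6–8 s: ½(11 + -11)(2) = 0 cm/s
Δv = 63 cm/s, so v(8) = 9 + (63) = 72 cm/s.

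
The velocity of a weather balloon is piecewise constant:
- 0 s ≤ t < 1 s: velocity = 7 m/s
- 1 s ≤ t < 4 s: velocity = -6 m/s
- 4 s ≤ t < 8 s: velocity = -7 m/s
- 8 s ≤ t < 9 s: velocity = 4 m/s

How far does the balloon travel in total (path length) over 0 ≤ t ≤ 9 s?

57 m

Distance (not displacement) is the total path length: add the absolute areas under v-t.
0–1 s: |7| × 1 = 7 m
1–4 s: |-6| × 3 = 18 m
4–8 s: |-7| × 4 = 28 m
8–9 s: |4| × 1 = 4 m
Total distance = 57 m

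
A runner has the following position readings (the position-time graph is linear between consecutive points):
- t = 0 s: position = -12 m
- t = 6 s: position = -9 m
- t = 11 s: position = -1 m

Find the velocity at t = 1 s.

Velocity is the slope of the x-t graph on 0–6 s: (-9 − -12)/(6 − 0) = 0.5 m/s.

0.5 m/s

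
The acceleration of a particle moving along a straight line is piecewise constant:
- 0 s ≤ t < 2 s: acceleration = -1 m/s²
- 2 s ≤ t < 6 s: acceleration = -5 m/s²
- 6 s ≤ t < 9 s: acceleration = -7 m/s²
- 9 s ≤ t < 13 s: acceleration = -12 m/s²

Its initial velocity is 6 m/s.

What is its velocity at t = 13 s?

Δv equals the area under the a-t graph; then v = v₀ + Δv.
0–2 s: -1 × 2 = -2 m/s
2–6 s: -5 × 4 = -20 m/s
6–9 s: -7 × 3 = -21 m/s
9–13 s: -12 × 4 = -48 m/s
Δv = -91 m/s, so v(13) = 6 + (-91) = -85 m/s.

-85 m/s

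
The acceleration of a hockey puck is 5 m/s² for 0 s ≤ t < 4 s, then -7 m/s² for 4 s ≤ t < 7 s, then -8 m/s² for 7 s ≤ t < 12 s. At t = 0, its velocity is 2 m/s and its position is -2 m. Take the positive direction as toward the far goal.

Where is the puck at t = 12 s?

On each constant-a segment, Δv = aΔt and Δx = v₀Δt + ½aΔt²; chain segment to segment.
0–4 s: v starts 2 m/s; Δx = 2·4 + ½·5·4² = 48 m; v ends 22 m/s.
4–7 s: v starts 22 m/s; Δx = 22·3 + ½·-7·3² = 34.5 m; v ends 1 m/s.
7–12 s: v starts 1 m/s; Δx = 1·5 + ½·-8·5² = -95 m; v ends -39 m/s.
x(12) = -2 + Σ Δx = -14.5 m.

-14.5 m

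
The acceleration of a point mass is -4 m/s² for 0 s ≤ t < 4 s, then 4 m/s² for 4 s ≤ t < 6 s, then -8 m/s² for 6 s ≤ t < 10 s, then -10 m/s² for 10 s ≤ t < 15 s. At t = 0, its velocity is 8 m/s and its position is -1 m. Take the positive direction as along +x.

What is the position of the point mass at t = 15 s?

-358 m

On each constant-a segment, Δv = aΔt and Δx = v₀Δt + ½aΔt²; chain segment to segment.
0–4 s: v starts 8 m/s; Δx = 8·4 + ½·-4·4² = 0 m; v ends -8 m/s.
4–6 s: v starts -8 m/s; Δx = -8·2 + ½·4·2² = -8 m; v ends 0 m/s.
6–10 s: v starts 0 m/s; Δx = 0·4 + ½·-8·4² = -64 m; v ends -32 m/s.
10–15 s: v starts -32 m/s; Δx = -32·5 + ½·-10·5² = -285 m; v ends -82 m/s.
x(15) = -1 + Σ Δx = -358 m.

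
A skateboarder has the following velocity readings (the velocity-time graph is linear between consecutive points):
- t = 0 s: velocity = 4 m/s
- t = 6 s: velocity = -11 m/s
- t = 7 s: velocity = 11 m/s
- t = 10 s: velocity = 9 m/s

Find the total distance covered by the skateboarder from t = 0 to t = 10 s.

62.9 m

Distance (not displacement) is the total path length: add the absolute areas under v-t.
0–6 s: v = 0 at t = 1.6 s; triangle areas 3.2 + 24.2 = 27.4 m
6–7 s: v = 0 at t = 6.5 s; triangle areas 2.75 + 2.75 = 5.5 m
7–10 s: |½(11 + 9)(3)| = 30 m
Total distance = 62.9 m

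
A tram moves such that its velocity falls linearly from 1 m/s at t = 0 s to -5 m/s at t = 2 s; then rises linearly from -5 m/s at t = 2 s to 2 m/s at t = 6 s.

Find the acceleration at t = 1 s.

-3 m/s²

Acceleration is the slope of the v-t graph on 0–2 s: (-5 − 1)/(2 − 0) = -3 m/s².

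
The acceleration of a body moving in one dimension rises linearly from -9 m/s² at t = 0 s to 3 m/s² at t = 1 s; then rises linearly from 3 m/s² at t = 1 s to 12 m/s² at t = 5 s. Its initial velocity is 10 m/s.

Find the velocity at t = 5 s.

Δv equals the area under the a-t graph; then v = v₀ + Δv.
0–1 s: ½(-9 + 3)(1) = -3 m/s
1–5 s: ½(3 + 12)(4) = 30 m/s
Δv = 27 m/s, so v(5) = 10 + (27) = 37 m/s.

37 m/s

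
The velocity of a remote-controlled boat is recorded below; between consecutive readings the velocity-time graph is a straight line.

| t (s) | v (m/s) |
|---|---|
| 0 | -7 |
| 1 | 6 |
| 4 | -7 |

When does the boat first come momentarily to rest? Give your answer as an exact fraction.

v changes sign on 0–1 s (from -7 to 6); the graph is linear there, so v = 0 at t = 0 + (7)·(1 − 0)/(6 − -7) = 7/13 s.

t = 7/13 s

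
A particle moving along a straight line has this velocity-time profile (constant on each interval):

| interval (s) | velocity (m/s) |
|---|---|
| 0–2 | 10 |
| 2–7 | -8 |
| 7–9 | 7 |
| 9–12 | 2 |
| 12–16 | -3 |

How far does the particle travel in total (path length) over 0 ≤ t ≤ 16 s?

92 m

Total distance travelled is ∫|v| dt — sum the magnitudes of each area piece.
0–2 s: |10| × 2 = 20 m
2–7 s: |-8| × 5 = 40 m
7–9 s: |7| × 2 = 14 m
9–12 s: |2| × 3 = 6 m
12–16 s: |-3| × 4 = 12 m
Total distance = 92 m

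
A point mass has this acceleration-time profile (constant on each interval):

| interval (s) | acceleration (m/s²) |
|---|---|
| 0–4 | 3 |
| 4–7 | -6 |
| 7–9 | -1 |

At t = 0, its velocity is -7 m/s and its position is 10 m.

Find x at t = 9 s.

On each constant-a segment, Δv = aΔt and Δx = v₀Δt + ½aΔt²; chain segment to segment.
0–4 s: v starts -7 m/s; Δx = -7·4 + ½·3·4² = -4 m; v ends 5 m/s.
4–7 s: v starts 5 m/s; Δx = 5·3 + ½·-6·3² = -12 m; v ends -13 m/s.
7–9 s: v starts -13 m/s; Δx = -13·2 + ½·-1·2² = -28 m; v ends -15 m/s.
x(9) = 10 + Σ Δx = -34 m.

-34 m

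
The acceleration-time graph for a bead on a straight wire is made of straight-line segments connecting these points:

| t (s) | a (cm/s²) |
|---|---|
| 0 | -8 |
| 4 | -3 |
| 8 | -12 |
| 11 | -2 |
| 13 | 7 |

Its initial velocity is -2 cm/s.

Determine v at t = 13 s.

-70 cm/s

Δv equals the area under the a-t graph; then v = v₀ + Δv.
0–4 s: ½(-8 + -3)(4) = -22 cm/s
4–8 s: ½(-3 + -12)(4) = -30 cm/s
8–11 s: ½(-12 + -2)(3) = -21 cm/s
11–13 s: ½(-2 + 7)(2) = 5 cm/s
Δv = -68 cm/s, so v(13) = -2 + (-68) = -70 cm/s.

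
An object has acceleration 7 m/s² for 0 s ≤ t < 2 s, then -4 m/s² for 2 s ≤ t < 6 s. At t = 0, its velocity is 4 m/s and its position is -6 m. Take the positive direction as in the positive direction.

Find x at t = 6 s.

56 m

On each constant-a segment, Δv = aΔt and Δx = v₀Δt + ½aΔt²; chain segment to segment.
0–2 s: v starts 4 m/s; Δx = 4·2 + ½·7·2² = 22 m; v ends 18 m/s.
2–6 s: v starts 18 m/s; Δx = 18·4 + ½·-4·4² = 40 m; v ends 2 m/s.
x(6) = -6 + Σ Δx = 56 m.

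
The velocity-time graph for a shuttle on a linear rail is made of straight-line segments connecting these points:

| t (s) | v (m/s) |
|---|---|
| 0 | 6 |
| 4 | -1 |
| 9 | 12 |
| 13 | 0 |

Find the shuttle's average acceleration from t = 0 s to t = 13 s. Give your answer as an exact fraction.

Average acceleration = Δv/Δt = (0 − 6)/(13 − 0) = -6/13 m/s².

-6/13 m/s²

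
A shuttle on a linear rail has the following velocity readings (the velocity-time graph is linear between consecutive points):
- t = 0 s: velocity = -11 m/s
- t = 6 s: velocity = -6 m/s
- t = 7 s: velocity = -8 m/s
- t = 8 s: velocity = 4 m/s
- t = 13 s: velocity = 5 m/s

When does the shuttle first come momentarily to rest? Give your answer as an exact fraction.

v changes sign on 7–8 s (from -8 to 4); the graph is linear there, so v = 0 at t = 7 + (8)·(8 − 7)/(4 − -8) = 23/3 s.

t = 23/3 s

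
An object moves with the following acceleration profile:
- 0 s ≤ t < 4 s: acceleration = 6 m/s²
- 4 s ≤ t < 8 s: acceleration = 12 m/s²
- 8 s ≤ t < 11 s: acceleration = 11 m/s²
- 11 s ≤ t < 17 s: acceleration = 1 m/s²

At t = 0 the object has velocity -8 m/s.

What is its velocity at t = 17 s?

103 m/s

Δv equals the area under the a-t graph; then v = v₀ + Δv.
0–4 s: 6 × 4 = 24 m/s
4–8 s: 12 × 4 = 48 m/s
8–11 s: 11 × 3 = 33 m/s
11–17 s: 1 × 6 = 6 m/s
Δv = 111 m/s, so v(17) = -8 + (111) = 103 m/s.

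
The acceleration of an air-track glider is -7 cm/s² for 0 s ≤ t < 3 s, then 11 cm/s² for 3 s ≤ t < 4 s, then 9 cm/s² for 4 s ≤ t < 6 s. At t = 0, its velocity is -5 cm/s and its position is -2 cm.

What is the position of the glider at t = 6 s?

On each constant-a segment, Δv = aΔt and Δx = v₀Δt + ½aΔt²; chain segment to segment.
0–3 s: v starts -5 cm/s; Δx = -5·3 + ½·-7·3² = -46.5 cm; v ends -26 cm/s.
3–4 s: v starts -26 cm/s; Δx = -26·1 + ½·11·1² = -20.5 cm; v ends -15 cm/s.
4–6 s: v starts -15 cm/s; Δx = -15·2 + ½·9·2² = -12 cm; v ends 3 cm/s.
x(6) = -2 + Σ Δx = -81 cm.

-81 cm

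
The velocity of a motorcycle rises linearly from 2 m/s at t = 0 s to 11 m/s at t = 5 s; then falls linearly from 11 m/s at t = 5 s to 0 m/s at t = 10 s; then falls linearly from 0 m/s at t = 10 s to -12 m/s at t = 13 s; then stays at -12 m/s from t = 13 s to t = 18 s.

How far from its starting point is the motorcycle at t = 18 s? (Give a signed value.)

-18 m

Displacement is the signed area under the v-t curve.
0–5 s: ½(2 + 11)(5) = 32.5 m
5–10 s: ½(11 + 0)(5) = 27.5 m
10–13 s: ½(0 + -12)(3) = -18 m
13–18 s: -12 × 5 = -60 m
Net displacement = -18 m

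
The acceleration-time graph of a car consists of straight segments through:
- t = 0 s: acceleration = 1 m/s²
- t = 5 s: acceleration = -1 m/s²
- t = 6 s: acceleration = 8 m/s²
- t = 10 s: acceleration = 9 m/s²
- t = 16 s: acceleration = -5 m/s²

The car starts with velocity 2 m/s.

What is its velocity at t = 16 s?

51.5 m/s

Δv equals the area under the a-t graph; then v = v₀ + Δv.
0–5 s: ½(1 + -1)(5) = 0 m/s
5–6 s: ½(-1 + 8)(1) = 3.5 m/s
6–10 s: ½(8 + 9)(4) = 34 m/s
10–16 s: ½(9 + -5)(6) = 12 m/s
Δv = 49.5 m/s, so v(16) = 2 + (49.5) = 51.5 m/s.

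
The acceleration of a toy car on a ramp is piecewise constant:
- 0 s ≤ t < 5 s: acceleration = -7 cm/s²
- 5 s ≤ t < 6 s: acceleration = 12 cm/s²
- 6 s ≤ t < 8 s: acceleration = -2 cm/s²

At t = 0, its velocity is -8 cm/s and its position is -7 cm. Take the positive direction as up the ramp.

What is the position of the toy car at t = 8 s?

On each constant-a segment, Δv = aΔt and Δx = v₀Δt + ½aΔt²; chain segment to segment.
0–5 s: v starts -8 cm/s; Δx = -8·5 + ½·-7·5² = -127.5 cm; v ends -43 cm/s.
5–6 s: v starts -43 cm/s; Δx = -43·1 + ½·12·1² = -37 cm; v ends -31 cm/s.
6–8 s: v starts -31 cm/s; Δx = -31·2 + ½·-2·2² = -66 cm; v ends -35 cm/s.
x(8) = -7 + Σ Δx = -237.5 cm.

-237.5 cm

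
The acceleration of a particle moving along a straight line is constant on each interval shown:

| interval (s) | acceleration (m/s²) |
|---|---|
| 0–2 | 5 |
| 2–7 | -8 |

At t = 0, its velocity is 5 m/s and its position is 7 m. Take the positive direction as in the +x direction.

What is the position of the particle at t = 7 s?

2 m

On each constant-a segment, Δv = aΔt and Δx = v₀Δt + ½aΔt²; chain segment to segment.
0–2 s: v starts 5 m/s; Δx = 5·2 + ½·5·2² = 20 m; v ends 15 m/s.
2–7 s: v starts 15 m/s; Δx = 15·5 + ½·-8·5² = -25 m; v ends -25 m/s.
x(7) = 7 + Σ Δx = 2 m.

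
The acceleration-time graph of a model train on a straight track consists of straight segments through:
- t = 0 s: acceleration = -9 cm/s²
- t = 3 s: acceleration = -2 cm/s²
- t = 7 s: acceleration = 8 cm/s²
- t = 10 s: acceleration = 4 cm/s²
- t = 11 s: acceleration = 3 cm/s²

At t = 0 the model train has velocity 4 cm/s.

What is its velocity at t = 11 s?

21 cm/s

Δv equals the area under the a-t graph; then v = v₀ + Δv.
0–3 s: ½(-9 + -2)(3) = -16.5 cm/s
3–7 s: ½(-2 + 8)(4) = 12 cm/s
7–10 s: ½(8 + 4)(3) = 18 cm/s
10–11 s: ½(4 + 3)(1) = 3.5 cm/s
Δv = 17 cm/s, so v(11) = 4 + (17) = 21 cm/s.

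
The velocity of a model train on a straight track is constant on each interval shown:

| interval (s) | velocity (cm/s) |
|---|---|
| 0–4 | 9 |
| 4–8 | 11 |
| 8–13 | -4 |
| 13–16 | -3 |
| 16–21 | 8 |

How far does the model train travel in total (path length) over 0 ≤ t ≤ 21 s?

Distance (not displacement) is the total path length: add the absolute areas under v-t.
0–4 s: |9| × 4 = 36 cm
4–8 s: |11| × 4 = 44 cm
8–13 s: |-4| × 5 = 20 cm
13–16 s: |-3| × 3 = 9 cm
16–21 s: |8| × 5 = 40 cm
Total distance = 149 cm

149 cm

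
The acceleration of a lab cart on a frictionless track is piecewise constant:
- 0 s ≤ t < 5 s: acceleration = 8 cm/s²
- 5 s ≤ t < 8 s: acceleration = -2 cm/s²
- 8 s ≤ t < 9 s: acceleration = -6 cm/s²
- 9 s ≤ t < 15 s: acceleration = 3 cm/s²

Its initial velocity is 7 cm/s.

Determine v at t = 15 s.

Δv equals the area under the a-t graph; then v = v₀ + Δv.
0–5 s: 8 × 5 = 40 cm/s
5–8 s: -2 × 3 = -6 cm/s
8–9 s: -6 × 1 = -6 cm/s
9–15 s: 3 × 6 = 18 cm/s
Δv = 46 cm/s, so v(15) = 7 + (46) = 53 cm/s.

53 cm/s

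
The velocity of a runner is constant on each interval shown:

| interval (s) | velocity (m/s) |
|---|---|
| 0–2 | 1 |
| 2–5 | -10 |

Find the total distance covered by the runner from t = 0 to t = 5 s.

Distance (not displacement) is the total path length: add the absolute areas under v-t.
0–2 s: |1| × 2 = 2 m
2–5 s: |-10| × 3 = 30 m
Total distance = 32 m

32 m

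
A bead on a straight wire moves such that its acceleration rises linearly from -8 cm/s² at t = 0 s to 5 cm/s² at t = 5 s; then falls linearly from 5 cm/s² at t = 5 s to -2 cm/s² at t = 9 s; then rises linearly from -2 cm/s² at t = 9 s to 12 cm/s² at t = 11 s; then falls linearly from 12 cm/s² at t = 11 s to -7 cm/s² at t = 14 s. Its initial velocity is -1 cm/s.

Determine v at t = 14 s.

15 cm/s

Δv equals the area under the a-t graph; then v = v₀ + Δv.
0–5 s: ½(-8 + 5)(5) = -7.5 cm/s
5–9 s: ½(5 + -2)(4) = 6 cm/s
9–11 s: ½(-2 + 12)(2) = 10 cm/s
11–14 s: ½(12 + -7)(3) = 7.5 cm/s
Δv = 16 cm/s, so v(14) = -1 + (16) = 15 cm/s.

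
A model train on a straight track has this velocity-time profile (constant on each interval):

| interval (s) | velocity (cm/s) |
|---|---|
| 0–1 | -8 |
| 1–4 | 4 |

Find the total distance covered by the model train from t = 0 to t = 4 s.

20 cm

Distance (not displacement) is the total path length: add the absolute areas under v-t.
0–1 s: |-8| × 1 = 8 cm
1–4 s: |4| × 3 = 12 cm
Total distance = 20 cm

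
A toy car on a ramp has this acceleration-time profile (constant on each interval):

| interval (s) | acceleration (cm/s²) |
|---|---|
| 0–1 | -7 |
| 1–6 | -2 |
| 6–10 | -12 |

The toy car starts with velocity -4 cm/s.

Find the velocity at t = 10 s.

Δv equals the area under the a-t graph; then v = v₀ + Δv.
0–1 s: -7 × 1 = -7 cm/s
1–6 s: -2 × 5 = -10 cm/s
6–10 s: -12 × 4 = -48 cm/s
Δv = -65 cm/s, so v(10) = -4 + (-65) = -69 cm/s.

-69 cm/s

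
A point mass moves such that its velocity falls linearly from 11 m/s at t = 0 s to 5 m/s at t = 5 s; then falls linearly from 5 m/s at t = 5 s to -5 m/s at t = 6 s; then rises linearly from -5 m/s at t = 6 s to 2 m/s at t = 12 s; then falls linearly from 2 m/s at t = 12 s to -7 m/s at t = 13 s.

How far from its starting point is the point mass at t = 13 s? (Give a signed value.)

Net displacement equals the area under the velocity-time graph (areas below the axis count negative).
0–5 s: ½(11 + 5)(5) = 40 m
5–6 s: ½(5 + -5)(1) = 0 m
6–12 s: ½(-5 + 2)(6) = -9 m
12–13 s: ½(2 + -7)(1) = -2.5 m
Net displacement = 28.5 m

28.5 m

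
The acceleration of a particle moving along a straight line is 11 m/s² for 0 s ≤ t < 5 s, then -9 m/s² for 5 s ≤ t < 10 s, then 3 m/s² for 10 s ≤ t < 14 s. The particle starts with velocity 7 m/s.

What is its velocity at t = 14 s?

Δv equals the area under the a-t graph; then v = v₀ + Δv.
0–5 s: 11 × 5 = 55 m/s
5–10 s: -9 × 5 = -45 m/s
10–14 s: 3 × 4 = 12 m/s
Δv = 22 m/s, so v(14) = 7 + (22) = 29 m/s.

29 m/s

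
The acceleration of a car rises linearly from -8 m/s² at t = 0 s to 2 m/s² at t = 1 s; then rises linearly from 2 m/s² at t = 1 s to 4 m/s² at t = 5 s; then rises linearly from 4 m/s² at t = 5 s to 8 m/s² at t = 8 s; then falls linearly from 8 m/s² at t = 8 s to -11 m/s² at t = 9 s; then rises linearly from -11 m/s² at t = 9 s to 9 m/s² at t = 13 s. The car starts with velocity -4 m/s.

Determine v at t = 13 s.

Δv equals the area under the a-t graph; then v = v₀ + Δv.
0–1 s: ½(-8 + 2)(1) = -3 m/s
1–5 s: ½(2 + 4)(4) = 12 m/s
5–8 s: ½(4 + 8)(3) = 18 m/s
8–9 s: ½(8 + -11)(1) = -1.5 m/s
9–13 s: ½(-11 + 9)(4) = -4 m/s
Δv = 21.5 m/s, so v(13) = -4 + (21.5) = 17.5 m/s.

17.5 m/s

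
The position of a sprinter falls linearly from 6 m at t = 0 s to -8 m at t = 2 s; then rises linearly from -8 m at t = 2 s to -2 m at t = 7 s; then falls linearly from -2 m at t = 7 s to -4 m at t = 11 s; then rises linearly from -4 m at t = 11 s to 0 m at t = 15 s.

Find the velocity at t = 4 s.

1.2 m/s

Velocity is the slope of the x-t graph on 2–7 s: (-2 − -8)/(7 − 2) = 1.2 m/s.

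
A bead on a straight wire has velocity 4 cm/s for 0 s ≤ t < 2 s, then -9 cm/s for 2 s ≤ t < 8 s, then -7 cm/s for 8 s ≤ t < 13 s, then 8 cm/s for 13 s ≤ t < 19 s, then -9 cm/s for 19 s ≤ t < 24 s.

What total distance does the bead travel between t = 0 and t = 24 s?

Total distance travelled is ∫|v| dt — sum the magnitudes of each area piece.
0–2 s: |4| × 2 = 8 cm
2–8 s: |-9| × 6 = 54 cm
8–13 s: |-7| × 5 = 35 cm
13–19 s: |8| × 6 = 48 cm
19–24 s: |-9| × 5 = 45 cm
Total distance = 190 cm

190 cm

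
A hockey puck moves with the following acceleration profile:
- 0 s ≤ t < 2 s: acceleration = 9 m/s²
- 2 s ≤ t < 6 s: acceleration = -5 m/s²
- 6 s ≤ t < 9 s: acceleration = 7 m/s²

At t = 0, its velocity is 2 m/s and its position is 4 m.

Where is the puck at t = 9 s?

On each constant-a segment, Δv = aΔt and Δx = v₀Δt + ½aΔt²; chain segment to segment.
0–2 s: v starts 2 m/s; Δx = 2·2 + ½·9·2² = 22 m; v ends 20 m/s.
2–6 s: v starts 20 m/s; Δx = 20·4 + ½·-5·4² = 40 m; v ends 0 m/s.
6–9 s: v starts 0 m/s; Δx = 0·3 + ½·7·3² = 31.5 m; v ends 21 m/s.
x(9) = 4 + Σ Δx = 97.5 m.

97.5 m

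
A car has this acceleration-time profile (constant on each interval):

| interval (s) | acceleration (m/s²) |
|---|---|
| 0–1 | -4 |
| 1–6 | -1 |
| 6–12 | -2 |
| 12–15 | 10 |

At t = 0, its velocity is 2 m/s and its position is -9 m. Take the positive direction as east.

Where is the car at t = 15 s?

-121.5 m

On each constant-a segment, Δv = aΔt and Δx = v₀Δt + ½aΔt²; chain segment to segment.
0–1 s: v starts 2 m/s; Δx = 2·1 + ½·-4·1² = 0 m; v ends -2 m/s.
1–6 s: v starts -2 m/s; Δx = -2·5 + ½·-1·5² = -22.5 m; v ends -7 m/s.
6–12 s: v starts -7 m/s; Δx = -7·6 + ½·-2·6² = -78 m; v ends -19 m/s.
12–15 s: v starts -19 m/s; Δx = -19·3 + ½·10·3² = -12 m; v ends 11 m/s.
x(15) = -9 + Σ Δx = -121.5 m.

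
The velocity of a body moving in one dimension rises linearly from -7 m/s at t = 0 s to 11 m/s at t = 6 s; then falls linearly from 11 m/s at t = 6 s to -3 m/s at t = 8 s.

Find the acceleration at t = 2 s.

Acceleration is the slope of the v-t graph on 0–6 s: (11 − -7)/(6 − 0) = 3 m/s².

3 m/s²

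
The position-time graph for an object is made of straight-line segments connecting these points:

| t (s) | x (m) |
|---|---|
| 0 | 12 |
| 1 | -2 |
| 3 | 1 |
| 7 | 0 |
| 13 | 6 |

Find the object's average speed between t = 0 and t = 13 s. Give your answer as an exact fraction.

Average speed = (total path length)/(elapsed time); on a piecewise-linear x-t graph the path length is Σ|Δx|.
0–1 s: |Δx| = |-2 − 12| = 14 m
1–3 s: |Δx| = |1 − -2| = 3 m
3–7 s: |Δx| = |0 − 1| = 1 m
7–13 s: |Δx| = |6 − 0| = 6 m
Total path = 24 m; average speed = 24/13 = 24/13 m/s.

24/13 m/s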